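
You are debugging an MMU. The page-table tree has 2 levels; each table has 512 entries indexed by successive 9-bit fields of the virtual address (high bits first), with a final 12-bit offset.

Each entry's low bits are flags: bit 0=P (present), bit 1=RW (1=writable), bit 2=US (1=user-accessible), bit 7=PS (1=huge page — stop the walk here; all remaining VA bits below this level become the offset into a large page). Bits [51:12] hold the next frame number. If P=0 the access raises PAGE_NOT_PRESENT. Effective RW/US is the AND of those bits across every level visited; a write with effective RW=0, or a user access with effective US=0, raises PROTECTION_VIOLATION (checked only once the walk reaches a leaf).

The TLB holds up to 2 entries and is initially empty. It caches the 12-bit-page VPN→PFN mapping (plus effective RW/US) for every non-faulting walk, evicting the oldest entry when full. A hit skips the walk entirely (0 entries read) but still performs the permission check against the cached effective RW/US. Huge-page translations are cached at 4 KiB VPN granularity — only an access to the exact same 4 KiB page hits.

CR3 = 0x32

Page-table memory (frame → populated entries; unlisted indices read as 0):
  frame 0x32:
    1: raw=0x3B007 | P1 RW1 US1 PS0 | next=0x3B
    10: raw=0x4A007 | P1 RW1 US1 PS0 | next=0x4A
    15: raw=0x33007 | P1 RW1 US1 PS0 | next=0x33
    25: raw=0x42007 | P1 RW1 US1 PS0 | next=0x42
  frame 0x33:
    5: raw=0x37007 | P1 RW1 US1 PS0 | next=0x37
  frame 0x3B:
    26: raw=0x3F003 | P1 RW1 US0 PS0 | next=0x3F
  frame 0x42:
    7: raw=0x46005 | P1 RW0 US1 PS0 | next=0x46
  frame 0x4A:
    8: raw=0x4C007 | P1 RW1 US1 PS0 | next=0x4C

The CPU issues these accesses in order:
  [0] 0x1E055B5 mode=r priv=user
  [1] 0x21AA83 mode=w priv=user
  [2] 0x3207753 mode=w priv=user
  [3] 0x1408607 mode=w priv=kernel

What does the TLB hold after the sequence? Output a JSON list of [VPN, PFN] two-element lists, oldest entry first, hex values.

Per-access translation:
#0 VA=0x1E055B5 (r,user):
  lvl0: tbl 0x32, slot 15 ⇒ 0x33007 (P1/RW1/US1/PS0)
  lvl1: tbl 0x33, slot 5 ⇒ 0x37007 (P1/RW1/US1/PS0)
  ✓ 0x375B5  — 2 lookups
#1 VA=0x21AA83 (w,user):
  lvl0: tbl 0x32, slot 1 ⇒ 0x3B007 (P1/RW1/US1/PS0)
  lvl1: tbl 0x3B, slot 26 ⇒ 0x3F003 (P1/RW1/US0/PS0)
  ⇒ fault: PROTECTION_VIOLATION  — 2 lookups
#2 VA=0x3207753 (w,user):
  lvl0: tbl 0x32, slot 25 ⇒ 0x42007 (P1/RW1/US1/PS0)
  lvl1: tbl 0x42, slot 7 ⇒ 0x46005 (P1/RW0/US1/PS0)
  ⇒ fault: PROTECTION_VIOLATION  — 2 lookups
#3 VA=0x1408607 (w,kernel):
  lvl0: tbl 0x32, slot 10 ⇒ 0x4A007 (P1/RW1/US1/PS0)
  lvl1: tbl 0x4A, slot 8 ⇒ 0x4C007 (P1/RW1/US1/PS0)
  ✓ 0x4C607  — 2 lookups

TLB: [["0x1E05", "0x37"], ["0x1408", "0x4C"]]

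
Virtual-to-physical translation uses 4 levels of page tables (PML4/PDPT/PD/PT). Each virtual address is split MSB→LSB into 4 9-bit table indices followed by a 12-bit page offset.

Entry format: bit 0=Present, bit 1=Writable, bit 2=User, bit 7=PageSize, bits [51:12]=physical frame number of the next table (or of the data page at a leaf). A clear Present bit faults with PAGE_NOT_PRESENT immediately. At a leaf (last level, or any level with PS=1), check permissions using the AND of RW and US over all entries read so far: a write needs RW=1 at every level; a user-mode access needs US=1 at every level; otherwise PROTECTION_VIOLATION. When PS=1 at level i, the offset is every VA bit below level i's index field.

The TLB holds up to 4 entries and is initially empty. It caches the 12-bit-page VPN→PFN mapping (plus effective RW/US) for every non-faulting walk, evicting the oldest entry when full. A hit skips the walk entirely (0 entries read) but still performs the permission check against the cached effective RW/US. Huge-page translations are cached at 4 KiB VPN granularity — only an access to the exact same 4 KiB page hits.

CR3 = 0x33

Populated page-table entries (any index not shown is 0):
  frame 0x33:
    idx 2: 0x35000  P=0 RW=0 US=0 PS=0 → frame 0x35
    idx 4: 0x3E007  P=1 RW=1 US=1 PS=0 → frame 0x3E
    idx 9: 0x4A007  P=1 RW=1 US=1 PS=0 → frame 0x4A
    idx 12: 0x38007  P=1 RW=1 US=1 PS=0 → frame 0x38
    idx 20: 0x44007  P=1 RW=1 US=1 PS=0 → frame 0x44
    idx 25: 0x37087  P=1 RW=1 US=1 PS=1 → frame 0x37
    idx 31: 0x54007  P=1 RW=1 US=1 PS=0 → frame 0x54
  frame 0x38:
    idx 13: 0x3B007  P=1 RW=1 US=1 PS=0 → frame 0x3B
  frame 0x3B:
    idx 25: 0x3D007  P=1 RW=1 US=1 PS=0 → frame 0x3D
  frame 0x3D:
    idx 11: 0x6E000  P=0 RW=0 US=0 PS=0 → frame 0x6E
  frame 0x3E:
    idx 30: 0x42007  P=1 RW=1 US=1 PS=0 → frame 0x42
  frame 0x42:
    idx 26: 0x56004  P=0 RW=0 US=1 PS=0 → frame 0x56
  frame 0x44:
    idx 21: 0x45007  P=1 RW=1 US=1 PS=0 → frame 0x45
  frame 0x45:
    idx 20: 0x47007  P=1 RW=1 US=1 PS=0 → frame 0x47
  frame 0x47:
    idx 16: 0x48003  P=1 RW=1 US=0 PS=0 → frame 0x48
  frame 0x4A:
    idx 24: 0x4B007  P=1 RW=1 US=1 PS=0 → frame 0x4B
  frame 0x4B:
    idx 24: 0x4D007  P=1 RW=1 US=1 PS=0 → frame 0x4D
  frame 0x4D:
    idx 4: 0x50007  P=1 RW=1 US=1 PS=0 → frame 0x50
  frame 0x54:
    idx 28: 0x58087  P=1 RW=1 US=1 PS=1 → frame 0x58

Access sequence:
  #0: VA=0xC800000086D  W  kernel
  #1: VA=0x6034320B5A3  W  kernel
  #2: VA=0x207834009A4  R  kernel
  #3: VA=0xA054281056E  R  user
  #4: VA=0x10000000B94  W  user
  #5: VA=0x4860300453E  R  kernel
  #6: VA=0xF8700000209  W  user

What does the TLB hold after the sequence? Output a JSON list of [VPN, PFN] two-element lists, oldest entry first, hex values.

Trace:
#0 VA=0xC800000086D (w,kernel):
  lvl0: tbl 0x33, slot 25 ⇒ 0x37087 (P1/RW1/US1/PS1)
  ⇒ phys 0x3786D (huge @L0)  [1 reads]
#1 VA=0x6034320B5A3 (w,kernel):
  lvl0: tbl 0x33, slot 12 ⇒ 0x38007 (P1/RW1/US1/PS0)
  lvl1: tbl 0x38, slot 13 ⇒ 0x3B007 (P1/RW1/US1/PS0)
  lvl2: tbl 0x3B, slot 25 ⇒ 0x3D007 (P1/RW1/US1/PS0)
  lvl3: tbl 0x3D, slot 11 ⇒ 0x6E000 (P0/RW0/US0/PS0)
  ⇒ fault: PAGE_NOT_PRESENT  — 4 lookups
#2 VA=0x207834009A4 (r,kernel):
  lvl0: tbl 0x33, slot 4 ⇒ 0x3E007 (P1/RW1/US1/PS0)
  lvl1: tbl 0x3E, slot 30 ⇒ 0x42007 (P1/RW1/US1/PS0)
  lvl2: tbl 0x42, slot 26 ⇒ 0x56004 (P0/RW0/US1/PS0)
  ⇒ fault: PAGE_NOT_PRESENT  — 3 lookups
#3 VA=0xA054281056E (r,user):
  lvl0: tbl 0x33, slot 20 ⇒ 0x44007 (P1/RW1/US1/PS0)
  lvl1: tbl 0x44, slot 21 ⇒ 0x45007 (P1/RW1/US1/PS0)
  lvl2: tbl 0x45, slot 20 ⇒ 0x47007 (P1/RW1/US1/PS0)
  lvl3: tbl 0x47, slot 16 ⇒ 0x48003 (P1/RW1/US0/PS0)
  ⇒ fault: PROTECTION_VIOLATION  — 4 lookups
#4 VA=0x10000000B94 (w,user):
  lvl0: tbl 0x33, slot 2 ⇒ 0x35000 (P0/RW0/US0/PS0)
  ⇒ fault: PAGE_NOT_PRESENT  — 1 lookups
#5 VA=0x4860300453E (r,kernel):
  lvl0: tbl 0x33, slot 9 ⇒ 0x4A007 (P1/RW1/US1/PS0)
  lvl1: tbl 0x4A, slot 24 ⇒ 0x4B007 (P1/RW1/US1/PS0)
  lvl2: tbl 0x4B, slot 24 ⇒ 0x4D007 (P1/RW1/US1/PS0)
  lvl3: tbl 0x4D, slot 4 ⇒ 0x50007 (P1/RW1/US1/PS0)
  ⇒ phys 0x5053E  [4 reads]
#6 VA=0xF8700000209 (w,user):
  lvl0: tbl 0x33, slot 31 ⇒ 0x54007 (P1/RW1/US1/PS0)
  lvl1: tbl 0x54, slot 28 ⇒ 0x58087 (P1/RW1/US1/PS1)
  ⇒ phys 0x58209 (huge @L1)  [2 reads]

TLB: [["0xC8000000", "0x37"], ["0x48603004", "0x50"], ["0xF8700000", "0x58"]]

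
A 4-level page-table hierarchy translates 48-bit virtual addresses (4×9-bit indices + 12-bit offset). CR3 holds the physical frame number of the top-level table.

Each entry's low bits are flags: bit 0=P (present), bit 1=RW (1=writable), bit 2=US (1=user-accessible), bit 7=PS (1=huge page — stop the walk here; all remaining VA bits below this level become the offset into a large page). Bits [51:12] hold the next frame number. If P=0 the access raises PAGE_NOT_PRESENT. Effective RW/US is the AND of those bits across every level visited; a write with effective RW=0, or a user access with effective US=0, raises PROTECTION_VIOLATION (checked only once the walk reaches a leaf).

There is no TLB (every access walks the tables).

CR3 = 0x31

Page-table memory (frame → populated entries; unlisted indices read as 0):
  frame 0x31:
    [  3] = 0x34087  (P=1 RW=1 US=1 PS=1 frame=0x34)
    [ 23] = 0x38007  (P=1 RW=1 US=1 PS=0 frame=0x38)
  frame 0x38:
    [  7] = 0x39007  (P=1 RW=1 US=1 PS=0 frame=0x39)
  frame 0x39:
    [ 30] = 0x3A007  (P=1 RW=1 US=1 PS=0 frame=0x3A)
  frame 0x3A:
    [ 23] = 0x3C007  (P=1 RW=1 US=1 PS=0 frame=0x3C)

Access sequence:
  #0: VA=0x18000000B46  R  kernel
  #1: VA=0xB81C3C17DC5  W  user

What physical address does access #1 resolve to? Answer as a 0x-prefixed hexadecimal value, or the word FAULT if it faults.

Trace:
#0 VA=0x18000000B46 (r,kernel):
  lvl0: tbl 0x31, slot 3 ⇒ 0x34087 (P1/RW1/US1/PS1)
  ⇒ phys 0x34B46 (huge @L0)  [1 reads]
#1 VA=0xB81C3C17DC5 (w,user):
  lvl0: tbl 0x31, slot 23 ⇒ 0x38007 (P1/RW1/US1/PS0)
  lvl1: tbl 0x38, slot 7 ⇒ 0x39007 (P1/RW1/US1/PS0)
  lvl2: tbl 0x39, slot 30 ⇒ 0x3A007 (P1/RW1/US1/PS0)
  lvl3: tbl 0x3A, slot 23 ⇒ 0x3C007 (P1/RW1/US1/PS0)
  ⇒ phys 0x3CDC5  [4 reads]

Access #1 PA: 0x3CDC5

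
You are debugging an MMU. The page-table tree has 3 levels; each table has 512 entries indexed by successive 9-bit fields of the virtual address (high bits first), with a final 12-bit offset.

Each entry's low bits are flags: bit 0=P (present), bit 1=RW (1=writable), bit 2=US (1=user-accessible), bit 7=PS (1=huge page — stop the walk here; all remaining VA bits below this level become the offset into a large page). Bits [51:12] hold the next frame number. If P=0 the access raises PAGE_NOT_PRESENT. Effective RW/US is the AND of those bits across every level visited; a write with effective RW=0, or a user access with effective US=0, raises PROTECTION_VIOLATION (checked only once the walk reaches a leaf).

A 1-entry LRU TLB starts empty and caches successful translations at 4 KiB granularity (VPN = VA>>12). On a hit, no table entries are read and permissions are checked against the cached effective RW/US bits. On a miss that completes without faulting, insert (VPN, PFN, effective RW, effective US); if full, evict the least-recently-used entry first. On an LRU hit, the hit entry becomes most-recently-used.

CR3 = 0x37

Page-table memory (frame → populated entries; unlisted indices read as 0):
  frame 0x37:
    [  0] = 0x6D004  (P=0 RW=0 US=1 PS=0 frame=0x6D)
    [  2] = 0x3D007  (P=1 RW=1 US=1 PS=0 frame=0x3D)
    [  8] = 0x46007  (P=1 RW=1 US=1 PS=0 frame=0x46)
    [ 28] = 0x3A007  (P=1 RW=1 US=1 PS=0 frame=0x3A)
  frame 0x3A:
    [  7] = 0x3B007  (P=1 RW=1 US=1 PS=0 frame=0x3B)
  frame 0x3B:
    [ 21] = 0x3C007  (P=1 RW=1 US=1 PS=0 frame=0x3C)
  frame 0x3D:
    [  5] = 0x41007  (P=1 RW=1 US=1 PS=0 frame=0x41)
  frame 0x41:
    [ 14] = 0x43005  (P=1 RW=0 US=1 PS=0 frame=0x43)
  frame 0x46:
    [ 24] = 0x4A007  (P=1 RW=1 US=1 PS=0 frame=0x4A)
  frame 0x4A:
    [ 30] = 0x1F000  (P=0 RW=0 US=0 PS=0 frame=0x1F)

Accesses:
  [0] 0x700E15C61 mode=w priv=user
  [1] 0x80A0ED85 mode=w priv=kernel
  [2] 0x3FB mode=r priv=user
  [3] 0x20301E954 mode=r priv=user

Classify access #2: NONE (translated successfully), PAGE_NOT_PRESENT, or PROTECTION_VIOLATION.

Trace:
#0 VA=0x700E15C61 (w,user):
  L0: frame=0x37 idx=28 entry=0x3A007 [P=1 RW=1 US=1 PS=0]
  L1: frame=0x3A idx=7 entry=0x3B007 [P=1 RW=1 US=1 PS=0]
  L2: frame=0x3B idx=21 entry=0x3C007 [P=1 RW=1 US=1 PS=0]
  ✓ 0x3CC61  — 3 lookups
#1 VA=0x80A0ED85 (w,kernel):
  L0: frame=0x37 idx=2 entry=0x3D007 [P=1 RW=1 US=1 PS=0]
  L1: frame=0x3D idx=5 entry=0x41007 [P=1 RW=1 US=1 PS=0]
  L2: frame=0x41 idx=14 entry=0x43005 [P=1 RW=0 US=1 PS=0]
  ✗ PROTECTION_VIOLATION  [3 reads]
#2 VA=0x3FB (r,user):
  L0: frame=0x37 idx=0 entry=0x6D004 [P=0 RW=0 US=1 PS=0]
  ✗ PAGE_NOT_PRESENT  [1 reads]
#3 VA=0x20301E954 (r,user):
  L0: frame=0x37 idx=8 entry=0x46007 [P=1 RW=1 US=1 PS=0]
  L1: frame=0x46 idx=24 entry=0x4A007 [P=1 RW=1 US=1 PS=0]
  L2: frame=0x4A idx=30 entry=0x1F000 [P=0 RW=0 US=0 PS=0]
  ✗ PAGE_NOT_PRESENT  [3 reads]

Access #2 fault: PAGE_NOT_PRESENT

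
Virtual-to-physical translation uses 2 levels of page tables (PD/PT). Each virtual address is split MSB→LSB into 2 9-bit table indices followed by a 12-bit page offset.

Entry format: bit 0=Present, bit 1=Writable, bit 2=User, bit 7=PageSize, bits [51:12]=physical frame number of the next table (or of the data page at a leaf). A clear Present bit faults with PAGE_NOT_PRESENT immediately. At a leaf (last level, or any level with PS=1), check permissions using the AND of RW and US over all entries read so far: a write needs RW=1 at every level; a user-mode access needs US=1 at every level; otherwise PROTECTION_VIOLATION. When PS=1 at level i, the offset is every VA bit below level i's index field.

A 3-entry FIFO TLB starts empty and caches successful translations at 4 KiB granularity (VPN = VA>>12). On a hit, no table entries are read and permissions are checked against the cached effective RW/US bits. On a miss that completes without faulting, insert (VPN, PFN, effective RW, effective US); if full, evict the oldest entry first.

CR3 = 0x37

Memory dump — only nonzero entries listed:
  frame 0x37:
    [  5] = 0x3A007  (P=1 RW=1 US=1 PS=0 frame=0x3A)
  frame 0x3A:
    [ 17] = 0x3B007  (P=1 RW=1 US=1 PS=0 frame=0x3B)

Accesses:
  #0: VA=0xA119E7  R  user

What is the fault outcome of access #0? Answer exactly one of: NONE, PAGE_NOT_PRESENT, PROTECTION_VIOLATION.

Walk each access:
#0 VA=0xA119E7 (r,user):
  L0: frame=0x37 idx=5 entry=0x3A007 [P=1 RW=1 US=1 PS=0]
  L1: frame=0x3A idx=17 entry=0x3B007 [P=1 RW=1 US=1 PS=0]
  ⇒ phys 0x3B9E7  [2 reads]

Access #0 fault: NONE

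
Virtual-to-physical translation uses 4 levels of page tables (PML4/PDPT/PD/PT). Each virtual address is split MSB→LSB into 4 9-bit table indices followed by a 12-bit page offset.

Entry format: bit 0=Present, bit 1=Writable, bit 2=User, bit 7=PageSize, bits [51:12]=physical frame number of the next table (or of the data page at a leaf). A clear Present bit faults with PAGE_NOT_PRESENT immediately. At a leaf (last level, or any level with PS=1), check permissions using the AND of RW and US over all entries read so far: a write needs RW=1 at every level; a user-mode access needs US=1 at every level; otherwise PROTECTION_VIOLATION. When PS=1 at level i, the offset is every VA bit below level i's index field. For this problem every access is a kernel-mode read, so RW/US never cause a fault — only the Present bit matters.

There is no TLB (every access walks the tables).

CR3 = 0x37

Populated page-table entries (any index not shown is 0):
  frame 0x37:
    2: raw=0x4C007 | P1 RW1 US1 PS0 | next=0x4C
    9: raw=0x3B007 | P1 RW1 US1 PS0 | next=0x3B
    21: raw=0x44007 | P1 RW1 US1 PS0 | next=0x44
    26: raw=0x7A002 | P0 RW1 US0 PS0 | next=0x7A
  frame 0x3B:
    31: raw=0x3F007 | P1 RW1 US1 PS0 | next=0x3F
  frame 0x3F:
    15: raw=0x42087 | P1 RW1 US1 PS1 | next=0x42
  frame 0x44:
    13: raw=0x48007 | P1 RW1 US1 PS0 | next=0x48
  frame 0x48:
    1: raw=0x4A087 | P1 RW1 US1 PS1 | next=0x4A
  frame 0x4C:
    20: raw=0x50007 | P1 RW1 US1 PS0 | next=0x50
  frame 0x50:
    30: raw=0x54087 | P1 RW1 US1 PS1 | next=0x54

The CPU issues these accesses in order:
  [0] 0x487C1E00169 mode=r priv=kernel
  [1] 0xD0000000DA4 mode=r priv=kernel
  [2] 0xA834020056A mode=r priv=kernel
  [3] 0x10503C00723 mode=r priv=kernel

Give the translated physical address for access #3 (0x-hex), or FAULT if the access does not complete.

Walk each access:
#0 VA=0x487C1E00169 (r,kernel):
  [0] read 0x37 idx=9: raw=0x3B007 flags P=1 W=1 U=1 S=0
  [1] read 0x3B idx=31: raw=0x3F007 flags P=1 W=1 U=1 S=0
  [2] read 0x3F idx=15: raw=0x42087 flags P=1 W=1 U=1 S=1
  ⇒ phys 0x42169 (huge @L2)  [3 reads]
#1 VA=0xD0000000DA4 (r,kernel):
  [0] read 0x37 idx=26: raw=0x7A002 flags P=0 W=1 U=0 S=0
  ✗ PAGE_NOT_PRESENT  [1 reads]
#2 VA=0xA834020056A (r,kernel):
  [0] read 0x37 idx=21: raw=0x44007 flags P=1 W=1 U=1 S=0
  [1] read 0x44 idx=13: raw=0x48007 flags P=1 W=1 U=1 S=0
  [2] read 0x48 idx=1: raw=0x4A087 flags P=1 W=1 U=1 S=1
  ⇒ phys 0x4A56A (huge @L2)  [3 reads]
#3 VA=0x10503C00723 (r,kernel):
  [0] read 0x37 idx=2: raw=0x4C007 flags P=1 W=1 U=1 S=0
  [1] read 0x4C idx=20: raw=0x50007 flags P=1 W=1 U=1 S=0
  [2] read 0x50 idx=30: raw=0x54087 flags P=1 W=1 U=1 S=1
  ⇒ phys 0x54723 (huge @L2)  [3 reads]

Access #3 PA: 0x54723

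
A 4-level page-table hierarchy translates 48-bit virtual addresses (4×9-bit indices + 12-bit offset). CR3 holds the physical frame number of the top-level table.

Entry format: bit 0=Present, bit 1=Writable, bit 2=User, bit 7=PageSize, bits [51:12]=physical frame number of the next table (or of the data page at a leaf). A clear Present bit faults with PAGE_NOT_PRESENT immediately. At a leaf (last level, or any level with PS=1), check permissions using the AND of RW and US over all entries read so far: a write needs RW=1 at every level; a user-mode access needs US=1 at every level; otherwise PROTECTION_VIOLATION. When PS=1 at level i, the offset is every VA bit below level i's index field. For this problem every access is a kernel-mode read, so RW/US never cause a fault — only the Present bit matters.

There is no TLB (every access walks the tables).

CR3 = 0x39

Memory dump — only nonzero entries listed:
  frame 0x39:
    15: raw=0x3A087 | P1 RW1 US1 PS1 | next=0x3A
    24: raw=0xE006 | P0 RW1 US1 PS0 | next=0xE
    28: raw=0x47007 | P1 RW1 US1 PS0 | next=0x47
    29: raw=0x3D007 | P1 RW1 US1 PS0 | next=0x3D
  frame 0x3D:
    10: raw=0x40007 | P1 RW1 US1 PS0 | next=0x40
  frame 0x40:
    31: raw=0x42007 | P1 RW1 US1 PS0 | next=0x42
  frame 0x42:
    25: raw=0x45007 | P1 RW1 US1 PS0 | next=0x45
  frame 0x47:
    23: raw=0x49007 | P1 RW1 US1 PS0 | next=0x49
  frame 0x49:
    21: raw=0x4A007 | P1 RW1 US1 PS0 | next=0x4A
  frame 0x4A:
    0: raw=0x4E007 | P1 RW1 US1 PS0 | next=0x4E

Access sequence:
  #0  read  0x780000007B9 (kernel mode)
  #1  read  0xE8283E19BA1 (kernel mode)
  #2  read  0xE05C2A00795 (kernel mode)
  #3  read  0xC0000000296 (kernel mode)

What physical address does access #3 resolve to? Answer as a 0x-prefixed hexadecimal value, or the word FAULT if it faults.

Per-access translation:
#0 VA=0x780000007B9 (r,kernel):
  L0 @0x39[15] → 0x3A087  P=1,RW=1,US=1,PS=1
  ⇒ phys 0x3A7B9 (huge @L0)  [1 reads]
#1 VA=0xE8283E19BA1 (r,kernel):
  L0 @0x39[29] → 0x3D007  P=1,RW=1,US=1,PS=0
  L1 @0x3D[10] → 0x40007  P=1,RW=1,US=1,PS=0
  L2 @0x40[31] → 0x42007  P=1,RW=1,US=1,PS=0
  L3 @0x42[25] → 0x45007  P=1,RW=1,US=1,PS=0
  ⇒ phys 0x45BA1  [4 reads]
#2 VA=0xE05C2A00795 (r,kernel):
  L0 @0x39[28] → 0x47007  P=1,RW=1,US=1,PS=0
  L1 @0x47[23] → 0x49007  P=1,RW=1,US=1,PS=0
  L2 @0x49[21] → 0x4A007  P=1,RW=1,US=1,PS=0
  L3 @0x4A[0] → 0x4E007  P=1,RW=1,US=1,PS=0
  ⇒ phys 0x4E795  [4 reads]
#3 VA=0xC0000000296 (r,kernel):
  L0 @0x39[24] → 0xE006  P=0,RW=1,US=1,PS=0
  → PAGE_NOT_PRESENT  (1 entries read)

Access #3 PA: FAULT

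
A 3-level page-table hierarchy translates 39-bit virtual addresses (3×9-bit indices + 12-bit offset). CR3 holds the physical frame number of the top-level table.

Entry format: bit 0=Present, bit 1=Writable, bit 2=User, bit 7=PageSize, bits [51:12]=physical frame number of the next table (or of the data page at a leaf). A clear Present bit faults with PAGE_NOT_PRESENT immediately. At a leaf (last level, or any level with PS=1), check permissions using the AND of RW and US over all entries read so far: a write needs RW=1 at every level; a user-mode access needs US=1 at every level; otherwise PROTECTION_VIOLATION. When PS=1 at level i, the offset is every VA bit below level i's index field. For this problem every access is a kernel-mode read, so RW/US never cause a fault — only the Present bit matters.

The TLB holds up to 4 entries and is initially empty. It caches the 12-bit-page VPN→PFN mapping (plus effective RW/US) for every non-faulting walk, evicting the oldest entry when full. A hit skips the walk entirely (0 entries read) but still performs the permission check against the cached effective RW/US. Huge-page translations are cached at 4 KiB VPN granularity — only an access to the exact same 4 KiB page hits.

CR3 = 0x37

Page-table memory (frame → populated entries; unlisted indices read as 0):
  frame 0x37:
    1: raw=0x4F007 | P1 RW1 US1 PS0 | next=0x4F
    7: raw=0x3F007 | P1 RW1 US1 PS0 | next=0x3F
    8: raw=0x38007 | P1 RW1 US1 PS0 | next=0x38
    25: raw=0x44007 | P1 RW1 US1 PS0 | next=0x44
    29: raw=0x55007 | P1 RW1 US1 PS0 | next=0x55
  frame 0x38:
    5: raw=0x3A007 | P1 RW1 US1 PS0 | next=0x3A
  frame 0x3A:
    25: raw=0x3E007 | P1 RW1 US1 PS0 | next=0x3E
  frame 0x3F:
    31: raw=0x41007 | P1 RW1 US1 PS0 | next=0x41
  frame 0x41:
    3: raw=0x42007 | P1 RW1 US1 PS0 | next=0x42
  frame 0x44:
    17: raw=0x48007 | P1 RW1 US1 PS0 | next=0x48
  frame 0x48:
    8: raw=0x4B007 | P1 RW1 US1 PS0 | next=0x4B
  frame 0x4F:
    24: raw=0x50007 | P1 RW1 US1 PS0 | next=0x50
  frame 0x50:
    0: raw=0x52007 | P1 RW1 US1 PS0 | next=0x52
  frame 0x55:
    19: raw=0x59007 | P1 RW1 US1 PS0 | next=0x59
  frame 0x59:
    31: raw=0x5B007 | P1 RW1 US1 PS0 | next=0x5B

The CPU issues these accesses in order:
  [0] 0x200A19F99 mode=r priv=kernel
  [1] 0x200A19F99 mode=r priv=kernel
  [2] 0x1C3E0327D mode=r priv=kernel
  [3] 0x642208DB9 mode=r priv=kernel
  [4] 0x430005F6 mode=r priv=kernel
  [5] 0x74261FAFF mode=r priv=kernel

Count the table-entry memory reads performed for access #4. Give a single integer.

Trace:
#0 VA=0x200A19F99 (r,kernel):
  lvl0: tbl 0x37, slot 8 ⇒ 0x38007 (P1/RW1/US1/PS0)
  lvl1: tbl 0x38, slot 5 ⇒ 0x3A007 (P1/RW1/US1/PS0)
  lvl2: tbl 0x3A, slot 25 ⇒ 0x3E007 (P1/RW1/US1/PS0)
  ✓ 0x3EF99  — 3 lookups
#1 VA=0x200A19F99 (r,kernel):
  TLB hit vpn=0x200A19 → PA=0x3EF99
#2 VA=0x1C3E0327D (r,kernel):
  lvl0: tbl 0x37, slot 7 ⇒ 0x3F007 (P1/RW1/US1/PS0)
  lvl1: tbl 0x3F, slot 31 ⇒ 0x41007 (P1/RW1/US1/PS0)
  lvl2: tbl 0x41, slot 3 ⇒ 0x42007 (P1/RW1/US1/PS0)
  ✓ 0x4227D  — 3 lookups
#3 VA=0x642208DB9 (r,kernel):
  lvl0: tbl 0x37, slot 25 ⇒ 0x44007 (P1/RW1/US1/PS0)
  lvl1: tbl 0x44, slot 17 ⇒ 0x48007 (P1/RW1/US1/PS0)
  lvl2: tbl 0x48, slot 8 ⇒ 0x4B007 (P1/RW1/US1/PS0)
  ✓ 0x4BDB9  — 3 lookups
#4 VA=0x430005F6 (r,kernel):
  lvl0: tbl 0x37, slot 1 ⇒ 0x4F007 (P1/RW1/US1/PS0)
  lvl1: tbl 0x4F, slot 24 ⇒ 0x50007 (P1/RW1/US1/PS0)
  lvl2: tbl 0x50, slot 0 ⇒ 0x52007 (P1/RW1/US1/PS0)
  ✓ 0x525F6  — 3 lookups
#5 VA=0x74261FAFF (r,kernel):
  lvl0: tbl 0x37, slot 29 ⇒ 0x55007 (P1/RW1/US1/PS0)
  lvl1: tbl 0x55, slot 19 ⇒ 0x59007 (P1/RW1/US1/PS0)
  lvl2: tbl 0x59, slot 31 ⇒ 0x5B007 (P1/RW1/US1/PS0)
  ✓ 0x5BAFF  — 3 lookups

Entries read for #4: 3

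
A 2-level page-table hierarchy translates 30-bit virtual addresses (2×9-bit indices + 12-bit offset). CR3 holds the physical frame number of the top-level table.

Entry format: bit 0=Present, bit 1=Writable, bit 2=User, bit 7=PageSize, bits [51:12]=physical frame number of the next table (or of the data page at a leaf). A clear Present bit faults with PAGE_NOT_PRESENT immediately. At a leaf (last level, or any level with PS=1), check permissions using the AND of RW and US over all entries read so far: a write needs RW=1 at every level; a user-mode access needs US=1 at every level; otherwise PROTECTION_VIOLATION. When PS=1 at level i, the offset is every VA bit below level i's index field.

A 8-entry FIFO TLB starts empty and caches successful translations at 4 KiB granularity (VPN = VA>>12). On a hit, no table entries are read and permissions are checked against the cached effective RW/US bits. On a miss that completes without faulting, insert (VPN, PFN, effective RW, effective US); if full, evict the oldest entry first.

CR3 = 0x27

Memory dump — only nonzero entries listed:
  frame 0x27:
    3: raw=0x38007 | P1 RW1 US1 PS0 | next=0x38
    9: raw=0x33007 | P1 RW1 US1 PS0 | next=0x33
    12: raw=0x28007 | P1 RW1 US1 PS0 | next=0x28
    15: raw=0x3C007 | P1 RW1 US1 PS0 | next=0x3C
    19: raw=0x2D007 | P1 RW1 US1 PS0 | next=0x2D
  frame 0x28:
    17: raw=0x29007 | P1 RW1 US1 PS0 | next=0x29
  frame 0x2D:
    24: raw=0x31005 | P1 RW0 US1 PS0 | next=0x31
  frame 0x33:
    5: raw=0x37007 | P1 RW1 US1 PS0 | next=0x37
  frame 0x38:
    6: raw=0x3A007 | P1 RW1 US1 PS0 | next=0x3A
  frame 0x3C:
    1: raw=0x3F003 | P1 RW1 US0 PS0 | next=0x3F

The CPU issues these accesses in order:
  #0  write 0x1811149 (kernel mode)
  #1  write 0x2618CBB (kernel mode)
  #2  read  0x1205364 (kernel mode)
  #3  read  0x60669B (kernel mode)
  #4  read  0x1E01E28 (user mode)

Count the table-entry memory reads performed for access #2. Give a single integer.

Trace:
#0 VA=0x1811149 (w,kernel):
  lvl0: tbl 0x27, slot 12 ⇒ 0x28007 (P1/RW1/US1/PS0)
  lvl1: tbl 0x28, slot 17 ⇒ 0x29007 (P1/RW1/US1/PS0)
  ⇒ phys 0x29149  [2 reads]
#1 VA=0x2618CBB (w,kernel):
  lvl0: tbl 0x27, slot 19 ⇒ 0x2D007 (P1/RW1/US1/PS0)
  lvl1: tbl 0x2D, slot 24 ⇒ 0x31005 (P1/RW0/US1/PS0)
  ⇒ fault: PROTECTION_VIOLATION  — 2 lookups
#2 VA=0x1205364 (r,kernel):
  lvl0: tbl 0x27, slot 9 ⇒ 0x33007 (P1/RW1/US1/PS0)
  lvl1: tbl 0x33, slot 5 ⇒ 0x37007 (P1/RW1/US1/PS0)
  ⇒ phys 0x37364  [2 reads]
#3 VA=0x60669B (r,kernel):
  lvl0: tbl 0x27, slot 3 ⇒ 0x38007 (P1/RW1/US1/PS0)
  lvl1: tbl 0x38, slot 6 ⇒ 0x3A007 (P1/RW1/US1/PS0)
  ⇒ phys 0x3A69B  [2 reads]
#4 VA=0x1E01E28 (r,user):
  lvl0: tbl 0x27, slot 15 ⇒ 0x3C007 (P1/RW1/US1/PS0)
  lvl1: tbl 0x3C, slot 1 ⇒ 0x3F003 (P1/RW1/US0/PS0)
  ⇒ fault: PROTECTION_VIOLATION  — 2 lookups

Entries read for #2: 2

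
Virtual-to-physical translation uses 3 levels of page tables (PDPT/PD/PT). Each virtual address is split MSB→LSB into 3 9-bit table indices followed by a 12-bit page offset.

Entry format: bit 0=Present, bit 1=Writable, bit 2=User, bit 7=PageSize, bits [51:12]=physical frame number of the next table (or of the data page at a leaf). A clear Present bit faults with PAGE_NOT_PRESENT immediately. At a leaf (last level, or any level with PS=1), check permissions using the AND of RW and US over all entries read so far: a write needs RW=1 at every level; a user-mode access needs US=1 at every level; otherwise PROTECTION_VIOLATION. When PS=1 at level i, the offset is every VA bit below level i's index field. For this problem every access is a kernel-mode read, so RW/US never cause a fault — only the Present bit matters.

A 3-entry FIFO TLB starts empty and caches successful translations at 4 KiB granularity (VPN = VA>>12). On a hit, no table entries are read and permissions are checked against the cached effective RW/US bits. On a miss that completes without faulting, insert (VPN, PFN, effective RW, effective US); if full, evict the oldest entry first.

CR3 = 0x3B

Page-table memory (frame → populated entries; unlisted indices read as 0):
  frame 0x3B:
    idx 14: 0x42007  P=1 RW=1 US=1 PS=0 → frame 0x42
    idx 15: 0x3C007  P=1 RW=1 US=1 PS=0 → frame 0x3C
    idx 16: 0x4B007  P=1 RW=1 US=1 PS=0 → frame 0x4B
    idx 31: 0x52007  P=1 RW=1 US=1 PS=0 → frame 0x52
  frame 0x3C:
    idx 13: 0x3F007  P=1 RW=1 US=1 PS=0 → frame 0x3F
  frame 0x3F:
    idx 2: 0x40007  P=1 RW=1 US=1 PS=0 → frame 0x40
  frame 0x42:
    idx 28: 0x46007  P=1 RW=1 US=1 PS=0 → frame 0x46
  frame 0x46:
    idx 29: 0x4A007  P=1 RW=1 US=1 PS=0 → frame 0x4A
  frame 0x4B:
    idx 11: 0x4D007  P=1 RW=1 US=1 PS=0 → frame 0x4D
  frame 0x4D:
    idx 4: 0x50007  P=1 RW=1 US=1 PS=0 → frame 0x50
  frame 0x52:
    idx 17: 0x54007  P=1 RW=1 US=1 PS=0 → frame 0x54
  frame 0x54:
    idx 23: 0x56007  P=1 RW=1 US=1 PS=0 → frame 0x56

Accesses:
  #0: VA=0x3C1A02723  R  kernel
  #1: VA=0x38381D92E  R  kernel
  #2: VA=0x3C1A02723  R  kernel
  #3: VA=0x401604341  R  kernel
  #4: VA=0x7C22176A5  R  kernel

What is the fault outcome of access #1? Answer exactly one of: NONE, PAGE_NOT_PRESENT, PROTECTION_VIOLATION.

Trace:
#0 VA=0x3C1A02723 (r,kernel):
  [0] read 0x3B idx=15: raw=0x3C007 flags P=1 W=1 U=1 S=0
  [1] read 0x3C idx=13: raw=0x3F007 flags P=1 W=1 U=1 S=0
  [2] read 0x3F idx=2: raw=0x40007 flags P=1 W=1 U=1 S=0
  ✓ 0x40723  — 3 lookups
#1 VA=0x38381D92E (r,kernel):
  [0] read 0x3B idx=14: raw=0x42007 flags P=1 W=1 U=1 S=0
  [1] read 0x42 idx=28: raw=0x46007 flags P=1 W=1 U=1 S=0
  [2] read 0x46 idx=29: raw=0x4A007 flags P=1 W=1 U=1 S=0
  ✓ 0x4A92E  — 3 lookups
#2 VA=0x3C1A02723 (r,kernel):
  TLB hit vpn=0x3C1A02 → PA=0x40723
#3 VA=0x401604341 (r,kernel):
  [0] read 0x3B idx=16: raw=0x4B007 flags P=1 W=1 U=1 S=0
  [1] read 0x4B idx=11: raw=0x4D007 flags P=1 W=1 U=1 S=0
  [2] read 0x4D idx=4: raw=0x50007 flags P=1 W=1 U=1 S=0
  ✓ 0x50341  — 3 lookups
#4 VA=0x7C22176A5 (r,kernel):
  [0] read 0x3B idx=31: raw=0x52007 flags P=1 W=1 U=1 S=0
  [1] read 0x52 idx=17: raw=0x54007 flags P=1 W=1 U=1 S=0
  [2] read 0x54 idx=23: raw=0x56007 flags P=1 W=1 U=1 S=0
  ✓ 0x566A5  — 3 lookups

Access #1 fault: NONE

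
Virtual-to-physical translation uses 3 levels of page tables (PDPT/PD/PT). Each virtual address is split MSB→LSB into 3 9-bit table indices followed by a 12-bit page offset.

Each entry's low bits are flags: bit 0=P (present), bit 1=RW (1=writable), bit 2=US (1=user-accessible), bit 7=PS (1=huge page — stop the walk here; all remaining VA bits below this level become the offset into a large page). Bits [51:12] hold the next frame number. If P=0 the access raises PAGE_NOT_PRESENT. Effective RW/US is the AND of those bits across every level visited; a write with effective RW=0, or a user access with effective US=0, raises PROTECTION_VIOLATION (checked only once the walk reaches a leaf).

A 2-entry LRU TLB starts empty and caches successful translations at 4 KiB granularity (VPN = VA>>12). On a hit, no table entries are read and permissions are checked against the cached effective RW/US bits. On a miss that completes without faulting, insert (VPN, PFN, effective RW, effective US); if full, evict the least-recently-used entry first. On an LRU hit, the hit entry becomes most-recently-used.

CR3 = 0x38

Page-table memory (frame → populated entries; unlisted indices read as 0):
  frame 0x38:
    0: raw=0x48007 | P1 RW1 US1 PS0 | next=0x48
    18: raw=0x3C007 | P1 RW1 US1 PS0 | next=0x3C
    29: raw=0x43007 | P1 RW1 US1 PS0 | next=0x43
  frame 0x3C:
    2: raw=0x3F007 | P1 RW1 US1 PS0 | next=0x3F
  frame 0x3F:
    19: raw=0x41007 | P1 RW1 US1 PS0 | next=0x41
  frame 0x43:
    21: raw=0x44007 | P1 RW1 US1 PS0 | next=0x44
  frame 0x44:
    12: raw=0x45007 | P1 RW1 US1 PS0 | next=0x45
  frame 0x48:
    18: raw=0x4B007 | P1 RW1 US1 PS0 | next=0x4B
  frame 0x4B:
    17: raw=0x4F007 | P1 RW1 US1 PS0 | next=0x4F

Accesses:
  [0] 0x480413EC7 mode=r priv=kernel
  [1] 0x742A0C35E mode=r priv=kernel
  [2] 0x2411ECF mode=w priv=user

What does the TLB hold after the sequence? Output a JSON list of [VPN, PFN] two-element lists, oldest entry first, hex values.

Per-access translation:
#0 VA=0x480413EC7 (r,kernel):
  [0] read 0x38 idx=18: raw=0x3C007 flags P=1 W=1 U=1 S=0
  [1] read 0x3C idx=2: raw=0x3F007 flags P=1 W=1 U=1 S=0
  [2] read 0x3F idx=19: raw=0x41007 flags P=1 W=1 U=1 S=0
  ⇒ phys 0x41EC7  [3 reads]
#1 VA=0x742A0C35E (r,kernel):
  [0] read 0x38 idx=29: raw=0x43007 flags P=1 W=1 U=1 S=0
  [1] read 0x43 idx=21: raw=0x44007 flags P=1 W=1 U=1 S=0
  [2] read 0x44 idx=12: raw=0x45007 flags P=1 W=1 U=1 S=0
  ⇒ phys 0x4535E  [3 reads]
#2 VA=0x2411ECF (w,user):
  [0] read 0x38 idx=0: raw=0x48007 flags P=1 W=1 U=1 S=0
  [1] read 0x48 idx=18: raw=0x4B007 flags P=1 W=1 U=1 S=0
  [2] read 0x4B idx=17: raw=0x4F007 flags P=1 W=1 U=1 S=0
  ⇒ phys 0x4FECF  [3 reads]

TLB: [["0x742A0C", "0x45"], ["0x2411", "0x4F"]]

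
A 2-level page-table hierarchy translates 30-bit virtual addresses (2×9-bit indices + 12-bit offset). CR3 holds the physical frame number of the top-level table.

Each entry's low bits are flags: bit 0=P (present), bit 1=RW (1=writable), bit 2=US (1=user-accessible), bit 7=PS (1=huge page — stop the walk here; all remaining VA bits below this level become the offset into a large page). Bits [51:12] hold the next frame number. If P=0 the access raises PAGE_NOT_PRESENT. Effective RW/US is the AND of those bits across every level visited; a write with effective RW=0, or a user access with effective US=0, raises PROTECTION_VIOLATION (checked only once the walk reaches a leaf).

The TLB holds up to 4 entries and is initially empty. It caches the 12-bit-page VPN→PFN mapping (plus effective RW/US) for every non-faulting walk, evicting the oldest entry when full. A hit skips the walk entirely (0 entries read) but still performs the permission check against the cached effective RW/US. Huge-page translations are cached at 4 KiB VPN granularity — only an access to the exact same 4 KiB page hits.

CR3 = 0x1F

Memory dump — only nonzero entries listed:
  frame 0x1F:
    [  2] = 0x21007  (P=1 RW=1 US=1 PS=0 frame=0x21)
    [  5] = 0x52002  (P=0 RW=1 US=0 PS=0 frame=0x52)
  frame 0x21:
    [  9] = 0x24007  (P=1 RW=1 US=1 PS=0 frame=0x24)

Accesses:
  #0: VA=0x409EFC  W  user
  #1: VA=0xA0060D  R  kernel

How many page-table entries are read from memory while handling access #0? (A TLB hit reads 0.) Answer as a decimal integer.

Per-access translation:
#0 VA=0x409EFC (w,user):
  [0] read 0x1F idx=2: raw=0x21007 flags P=1 W=1 U=1 S=0
  [1] read 0x21 idx=9: raw=0x24007 flags P=1 W=1 U=1 S=0
  ⇒ phys 0x24EFC  [2 reads]
#1 VA=0xA0060D (r,kernel):
  [0] read 0x1F idx=5: raw=0x52002 flags P=0 W=1 U=0 S=0
  ✗ PAGE_NOT_PRESENT  [1 reads]

Entries read for #0: 2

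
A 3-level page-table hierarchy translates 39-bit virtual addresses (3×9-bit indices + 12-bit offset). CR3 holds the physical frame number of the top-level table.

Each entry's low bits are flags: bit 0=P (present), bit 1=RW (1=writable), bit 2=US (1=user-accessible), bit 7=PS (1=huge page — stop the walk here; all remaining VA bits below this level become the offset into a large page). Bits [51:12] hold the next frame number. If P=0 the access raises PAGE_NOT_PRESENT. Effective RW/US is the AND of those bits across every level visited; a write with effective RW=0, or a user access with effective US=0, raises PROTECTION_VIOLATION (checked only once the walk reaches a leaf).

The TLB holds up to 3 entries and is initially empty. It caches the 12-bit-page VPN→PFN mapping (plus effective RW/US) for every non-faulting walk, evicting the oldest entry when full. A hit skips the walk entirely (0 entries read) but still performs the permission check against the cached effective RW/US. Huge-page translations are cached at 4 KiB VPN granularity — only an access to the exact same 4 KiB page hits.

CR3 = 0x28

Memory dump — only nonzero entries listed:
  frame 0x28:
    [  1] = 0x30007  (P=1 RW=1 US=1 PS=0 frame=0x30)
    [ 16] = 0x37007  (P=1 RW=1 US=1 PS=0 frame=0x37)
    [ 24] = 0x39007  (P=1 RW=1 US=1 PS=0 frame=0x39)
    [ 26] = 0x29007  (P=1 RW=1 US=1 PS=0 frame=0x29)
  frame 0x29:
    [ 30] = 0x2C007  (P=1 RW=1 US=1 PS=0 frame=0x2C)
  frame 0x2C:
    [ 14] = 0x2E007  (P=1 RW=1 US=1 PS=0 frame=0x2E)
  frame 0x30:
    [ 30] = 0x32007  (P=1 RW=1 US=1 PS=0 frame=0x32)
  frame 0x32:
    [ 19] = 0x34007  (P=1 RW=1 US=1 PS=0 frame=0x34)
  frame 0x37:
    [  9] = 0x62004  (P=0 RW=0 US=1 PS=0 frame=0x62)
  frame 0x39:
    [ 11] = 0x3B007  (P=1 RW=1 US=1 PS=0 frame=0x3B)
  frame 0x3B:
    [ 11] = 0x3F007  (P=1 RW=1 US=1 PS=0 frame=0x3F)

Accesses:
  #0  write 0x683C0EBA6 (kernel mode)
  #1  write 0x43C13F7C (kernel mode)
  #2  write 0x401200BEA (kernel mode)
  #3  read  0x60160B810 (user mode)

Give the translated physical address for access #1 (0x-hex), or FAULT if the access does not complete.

Trace:
#0 VA=0x683C0EBA6 (w,kernel):
  L0 @0x28[26] → 0x29007  P=1,RW=1,US=1,PS=0
  L1 @0x29[30] → 0x2C007  P=1,RW=1,US=1,PS=0
  L2 @0x2C[14] → 0x2E007  P=1,RW=1,US=1,PS=0
  → PA=0x2EBA6  (3 entries read)
#1 VA=0x43C13F7C (w,kernel):
  L0 @0x28[1] → 0x30007  P=1,RW=1,US=1,PS=0
  L1 @0x30[30] → 0x32007  P=1,RW=1,US=1,PS=0
  L2 @0x32[19] → 0x34007  P=1,RW=1,US=1,PS=0
  → PA=0x34F7C  (3 entries read)
#2 VA=0x401200BEA (w,kernel):
  L0 @0x28[16] → 0x37007  P=1,RW=1,US=1,PS=0
  L1 @0x37[9] → 0x62004  P=0,RW=0,US=1,PS=0
  ✗ PAGE_NOT_PRESENT  [2 reads]
#3 VA=0x60160B810 (r,user):
  L0 @0x28[24] → 0x39007  P=1,RW=1,US=1,PS=0
  L1 @0x39[11] → 0x3B007  P=1,RW=1,US=1,PS=0
  L2 @0x3B[11] → 0x3F007  P=1,RW=1,US=1,PS=0
  → PA=0x3F810  (3 entries read)

Access #1 PA: 0x34F7C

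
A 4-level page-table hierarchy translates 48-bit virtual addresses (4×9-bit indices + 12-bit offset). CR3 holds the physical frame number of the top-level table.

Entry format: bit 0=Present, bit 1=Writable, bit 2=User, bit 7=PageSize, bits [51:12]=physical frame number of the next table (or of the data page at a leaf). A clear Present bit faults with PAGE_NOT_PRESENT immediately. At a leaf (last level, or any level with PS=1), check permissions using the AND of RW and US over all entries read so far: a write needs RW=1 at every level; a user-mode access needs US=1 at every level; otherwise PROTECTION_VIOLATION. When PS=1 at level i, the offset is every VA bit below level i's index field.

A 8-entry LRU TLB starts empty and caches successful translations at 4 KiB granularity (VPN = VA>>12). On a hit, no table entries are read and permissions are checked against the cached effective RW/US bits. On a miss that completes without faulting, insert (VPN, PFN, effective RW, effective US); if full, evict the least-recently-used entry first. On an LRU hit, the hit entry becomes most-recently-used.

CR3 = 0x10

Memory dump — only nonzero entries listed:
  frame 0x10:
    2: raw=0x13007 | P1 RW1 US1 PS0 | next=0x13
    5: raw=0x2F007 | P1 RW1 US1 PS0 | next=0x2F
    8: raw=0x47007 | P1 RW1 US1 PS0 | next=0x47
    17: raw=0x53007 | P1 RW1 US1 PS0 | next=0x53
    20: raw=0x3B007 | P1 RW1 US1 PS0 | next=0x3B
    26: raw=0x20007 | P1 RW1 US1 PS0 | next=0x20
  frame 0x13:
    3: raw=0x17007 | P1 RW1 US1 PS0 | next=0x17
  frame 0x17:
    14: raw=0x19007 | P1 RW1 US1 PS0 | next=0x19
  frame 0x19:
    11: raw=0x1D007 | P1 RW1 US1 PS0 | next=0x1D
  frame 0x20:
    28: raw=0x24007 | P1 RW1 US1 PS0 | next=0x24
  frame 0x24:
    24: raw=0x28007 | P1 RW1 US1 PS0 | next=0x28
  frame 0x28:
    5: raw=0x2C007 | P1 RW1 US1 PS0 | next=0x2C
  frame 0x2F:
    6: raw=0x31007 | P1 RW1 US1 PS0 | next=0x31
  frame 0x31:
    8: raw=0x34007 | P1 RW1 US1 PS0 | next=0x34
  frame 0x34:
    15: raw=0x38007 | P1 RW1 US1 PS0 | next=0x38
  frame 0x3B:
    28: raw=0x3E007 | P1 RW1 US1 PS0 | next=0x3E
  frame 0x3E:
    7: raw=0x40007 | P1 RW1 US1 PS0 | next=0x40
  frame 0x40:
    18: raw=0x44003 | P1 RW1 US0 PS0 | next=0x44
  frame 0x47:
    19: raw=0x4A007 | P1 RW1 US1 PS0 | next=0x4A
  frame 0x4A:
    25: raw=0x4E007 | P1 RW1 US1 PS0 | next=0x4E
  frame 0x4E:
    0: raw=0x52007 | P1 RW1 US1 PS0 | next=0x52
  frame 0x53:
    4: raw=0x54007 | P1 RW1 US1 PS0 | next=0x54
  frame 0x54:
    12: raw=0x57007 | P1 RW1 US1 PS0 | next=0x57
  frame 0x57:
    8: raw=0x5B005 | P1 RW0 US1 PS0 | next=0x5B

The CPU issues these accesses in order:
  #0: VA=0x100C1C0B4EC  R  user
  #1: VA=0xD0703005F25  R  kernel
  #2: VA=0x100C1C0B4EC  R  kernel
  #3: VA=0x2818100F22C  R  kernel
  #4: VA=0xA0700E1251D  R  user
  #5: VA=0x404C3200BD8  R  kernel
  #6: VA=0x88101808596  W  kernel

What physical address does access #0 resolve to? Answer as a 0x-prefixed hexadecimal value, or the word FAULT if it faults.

Trace:
#0 VA=0x100C1C0B4EC (r,user):
  lvl0: tbl 0x10, slot 2 ⇒ 0x13007 (P1/RW1/US1/PS0)
  lvl1: tbl 0x13, slot 3 ⇒ 0x17007 (P1/RW1/US1/PS0)
  lvl2: tbl 0x17, slot 14 ⇒ 0x19007 (P1/RW1/US1/PS0)
  lvl3: tbl 0x19, slot 11 ⇒ 0x1D007 (P1/RW1/US1/PS0)
  → PA=0x1D4EC  (4 entries read)
#1 VA=0xD0703005F25 (r,kernel):
  lvl0: tbl 0x10, slot 26 ⇒ 0x20007 (P1/RW1/US1/PS0)
  lvl1: tbl 0x20, slot 28 ⇒ 0x24007 (P1/RW1/US1/PS0)
  lvl2: tbl 0x24, slot 24 ⇒ 0x28007 (P1/RW1/US1/PS0)
  lvl3: tbl 0x28, slot 5 ⇒ 0x2C007 (P1/RW1/US1/PS0)
  → PA=0x2CF25  (4 entries read)
#2 VA=0x100C1C0B4EC (r,kernel):
  TLB hit vpn=0x100C1C0B → PA=0x1D4EC
#3 VA=0x2818100F22C (r,kernel):
  lvl0: tbl 0x10, slot 5 ⇒ 0x2F007 (P1/RW1/US1/PS0)
  lvl1: tbl 0x2F, slot 6 ⇒ 0x31007 (P1/RW1/US1/PS0)
  lvl2: tbl 0x31, slot 8 ⇒ 0x34007 (P1/RW1/US1/PS0)
  lvl3: tbl 0x34, slot 15 ⇒ 0x38007 (P1/RW1/US1/PS0)
  → PA=0x3822C  (4 entries read)
#4 VA=0xA0700E1251D (r,user):
  lvl0: tbl 0x10, slot 20 ⇒ 0x3B007 (P1/RW1/US1/PS0)
  lvl1: tbl 0x3B, slot 28 ⇒ 0x3E007 (P1/RW1/US1/PS0)
  lvl2: tbl 0x3E, slot 7 ⇒ 0x40007 (P1/RW1/US1/PS0)
  lvl3: tbl 0x40, slot 18 ⇒ 0x44003 (P1/RW1/US0/PS0)
  → PROTECTION_VIOLATION  (4 entries read)
#5 VA=0x404C3200BD8 (r,kernel):
  lvl0: tbl 0x10, slot 8 ⇒ 0x47007 (P1/RW1/US1/PS0)
  lvl1: tbl 0x47, slot 19 ⇒ 0x4A007 (P1/RW1/US1/PS0)
  lvl2: tbl 0x4A, slot 25 ⇒ 0x4E007 (P1/RW1/US1/PS0)
  lvl3: tbl 0x4E, slot 0 ⇒ 0x52007 (P1/RW1/US1/PS0)
  → PA=0x52BD8  (4 entries read)
#6 VA=0x88101808596 (w,kernel):
  lvl0: tbl 0x10, slot 17 ⇒ 0x53007 (P1/RW1/US1/PS0)
  lvl1: tbl 0x53, slot 4 ⇒ 0x54007 (P1/RW1/US1/PS0)
  lvl2: tbl 0x54, slot 12 ⇒ 0x57007 (P1/RW1/US1/PS0)
  lvl3: tbl 0x57, slot 8 ⇒ 0x5B005 (P1/RW0/US1/PS0)
  → PROTECTION_VIOLATION  (4 entries read)

Access #0 PA: 0x1D4EC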